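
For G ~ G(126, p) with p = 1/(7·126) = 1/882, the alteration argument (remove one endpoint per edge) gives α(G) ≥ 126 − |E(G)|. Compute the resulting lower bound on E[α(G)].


E[|E(G)|] = C(126, 2)·p = 7875 · (1/882) = 125/14.
E[α(G)] ≥ n − E[|E(G)|] = 126 − 125/14 = 1639/14.
Numerically: ≈ 117.071.
(This is only a lower bound; the true E[α(G)] may be larger.)

E[α(G)] ≥ 1639/14 ≈ 117.071.


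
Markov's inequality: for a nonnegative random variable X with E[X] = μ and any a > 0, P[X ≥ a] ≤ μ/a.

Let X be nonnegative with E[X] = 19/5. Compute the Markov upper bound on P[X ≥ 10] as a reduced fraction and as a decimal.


μ = E[X] = 19/5, a = 10.
Markov: P[X ≥ 10] ≤ μ/a = (19/5)/10 = 19/50.
Numerically: ≈ 0.380000.
(Since a = 10 > μ = 3.800000, the bound 19/50 is < 1 and informative.)

P[X ≥ 10] ≤ 19/50 ≈ 0.380000.


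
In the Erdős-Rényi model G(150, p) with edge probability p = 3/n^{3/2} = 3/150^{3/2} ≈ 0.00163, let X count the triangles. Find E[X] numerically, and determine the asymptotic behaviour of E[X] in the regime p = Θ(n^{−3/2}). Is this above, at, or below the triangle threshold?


Number of potential triangles: C(150, 3) = 551300.
Each occurs with probability p³ ≈ (0.00163)³ ≈ 4.35465e-09.
By linearity: E[X] = C(150, 3)·p³ ≈ 551300 · 4.35465e-09 ≈ 0.002.
Since α = 3/2 > 1, p = c/n^{3/2} = o(1/n) is below the triangle threshold p ~ 1/n. Asymptotically E[X] ~ (c³/6)·n^{3(1−α)} = (3³/6)·n^{-1.5} → 0, so by Markov's inequality G has no triangles w.h.p.

E[X] ≈ 0.002; in regime p = Θ(1/n^{3/2}) E[X] tends to 0 (below the triangle threshold p ~ 1/n).


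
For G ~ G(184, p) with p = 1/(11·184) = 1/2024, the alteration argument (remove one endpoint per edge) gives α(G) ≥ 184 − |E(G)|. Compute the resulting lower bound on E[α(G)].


E[|E(G)|] = C(184, 2)·p = 16836 · (1/2024) = 183/22.
E[α(G)] ≥ n − E[|E(G)|] = 184 − 183/22 = 3865/22.
Numerically: ≈ 175.681818.
(This is only a lower bound; the true E[α(G)] may be larger.)

E[α(G)] ≥ 3865/22 ≈ 175.681818.


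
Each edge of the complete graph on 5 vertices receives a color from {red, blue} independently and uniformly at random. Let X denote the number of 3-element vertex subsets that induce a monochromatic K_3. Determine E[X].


Let X = Σ_S X_S over the C(5, 3) = 10 subsets S of size 3, where X_S = 1 if the K_3 on S is monochromatic.
For a fixed S, the K_3 on S has C(3, 2) = 3 edges. P[all 3 edges red] = (1/2)^3, and likewise for blue, so P[monochromatic] = 2·(1/2)^3 = 2^{1 − 3} = 1/4.
By linearity of expectation: E[X] = C(5, 3) · 2^{1 − 3} = 10 · 1/4 = 5/2.
Numerically: E[X] ≈ 2.500000.

E[X] = C(5,3)·2^(1−C(3,2)) = 5/2 ≈ 2.500000.


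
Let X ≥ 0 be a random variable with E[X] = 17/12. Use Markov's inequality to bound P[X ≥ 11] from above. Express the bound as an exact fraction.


μ = E[X] = 17/12, a = 11.
Markov: P[X ≥ 11] ≤ μ/a = (17/12)/11 = 17/132.
Numerically: ≈ 0.128788.
(Since a = 11 > μ = 1.416667, the bound 17/132 is < 1 and informative.)

P[X ≥ 11] ≤ 17/132 ≈ 0.128788.


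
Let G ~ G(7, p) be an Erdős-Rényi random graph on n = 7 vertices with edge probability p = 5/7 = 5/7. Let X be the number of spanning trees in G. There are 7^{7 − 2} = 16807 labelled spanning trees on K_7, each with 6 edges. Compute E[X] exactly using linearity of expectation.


K_7 has 7^{7 − 2} = 16807 labelled spanning trees.
For each such spanning tree H, let X_H = 1 if all 6 edges of H are present in G. Then P[X_H = 1] = p^{6} = (5/7)^{6} = 15625/117649.
Summing the indicators: E[X] = Σ_H E[X_H] = 16807 · p^{6} = 16807 · 15625/117649 = 15625/7.
Numerically: E[X] ≈ 2.23e+03.

E[X] = 16807 · (5/7)^{6} = 15625/7 ≈ 2.23e+03.


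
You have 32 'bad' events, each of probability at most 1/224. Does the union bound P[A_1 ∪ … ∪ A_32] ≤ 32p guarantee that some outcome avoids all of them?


Union bound: P[∪_{i=1}^{32} A_i] ≤ Σ_i P[A_i] ≤ 32·p = 32·(1/224) = 1/7.
Numerically: 1/7 ≈ 0.14286.
Is 1/7 < 1? YES.
Since P[∪ A_i] ≤ 1/7 < 1, the complement has P[∩ A_i^c] ≥ 1 − 1/7 = 6/7 > 0, so some outcome avoids every A_i.

32·p = 1/7 ≈ 0.14286; existence CERTIFIED by the union bound.


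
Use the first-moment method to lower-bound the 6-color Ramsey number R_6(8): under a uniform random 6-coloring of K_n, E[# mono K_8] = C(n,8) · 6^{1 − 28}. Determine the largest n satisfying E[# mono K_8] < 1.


We need C(n, 8) · 6^{1 − 28} < 1, i.e. C(n, 8) < 6^{28 − 1} = 1023490369077469249536.
Check values of n near the boundary:
  n = 1591: C(1591, 8) = 1000427749141189953870; 1000427749141189953870 < 1023490369077469249536? YES
  n = 1592: C(1592, 8) = 1005480414540892933435; 1005480414540892933435 < 1023490369077469249536? YES
  n = 1593: C(1593, 8) = 1010555394551193970323; 1010555394551193970323 < 1023490369077469249536? YES
  n = 1594: C(1594, 8) = 1015652773590544255167; 1015652773590544255167 < 1023490369077469249536? YES
  n = 1595: C(1595, 8) = 1020772636343363633895; 1020772636343363633895 < 1023490369077469249536? YES
  n = 1596: C(1596, 8) = 1025915067760710553965; 1025915067760710553965 < 1023490369077469249536? NO
  n = 1597: C(1597, 8) = 1031080153060953275445; 1031080153060953275445 < 1023490369077469249536? NO
The largest n with C(n, 8) < 1023490369077469249536 is n = 1595 (where E[X] = 113419181815929292655/113721152119718805504 ≈ 0.997345). Hence R_6(8) > 1595, i.e. R_6(8) ≥ 1596.

Largest n = 1595; hence R_6(8) > 1595.


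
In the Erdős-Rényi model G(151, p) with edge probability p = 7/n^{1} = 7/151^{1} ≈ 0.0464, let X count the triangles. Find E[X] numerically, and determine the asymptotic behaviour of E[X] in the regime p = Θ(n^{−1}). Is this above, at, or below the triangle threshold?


Number of potential triangles: C(151, 3) = 562475.
Each occurs with probability p³ ≈ (0.0464)³ ≈ 9.96238e-05.
By linearity: E[X] = C(151, 3)·p³ ≈ 562475 · 9.96238e-05 ≈ 56.036.
Here α = 1, so p = 7/n is exactly at the triangle threshold p ~ 1/n. Asymptotically E[X] → c³/6 = 7³/6 = 343/6 ≈ 57.167, a bounded constant. In this regime the triangle count is asymptotically Poisson(c³/6).

E[X] ≈ 56.036; in regime p = Θ(1/n^{1}) E[X] stays bounded (at the triangle threshold p ~ 1/n).


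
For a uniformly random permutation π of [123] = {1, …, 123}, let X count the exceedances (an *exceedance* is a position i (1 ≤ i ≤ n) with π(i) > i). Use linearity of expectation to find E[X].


Write X = Σ_{i=1}^{123} X_i, where X_i = 1_{π(i) > i}.
For each fixed i, π(i) is uniform over {1, …, 123} (marginal of a uniform permutation), so P[π(i) > i] = (n − i)/n. Summing: Σ_{i=1}^{123} (n − i)/n = (0 + 1 + … + 122)/123 = 123(123 − 1)/(2·123) = (123 − 1)/2.
Hence E[X] = Σ_{i=1}^{123} (123 − i)/123 = 61 ≈ 61.0000.

E[X] = 61 = 61.0000.


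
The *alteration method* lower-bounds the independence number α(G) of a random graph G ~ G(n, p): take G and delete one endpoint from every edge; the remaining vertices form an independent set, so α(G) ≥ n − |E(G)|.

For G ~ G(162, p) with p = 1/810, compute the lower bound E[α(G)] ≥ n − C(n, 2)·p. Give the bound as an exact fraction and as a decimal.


E[|E(G)|] = C(162, 2)·p = 13041 · (1/810) = 161/10.
E[α(G)] ≥ n − E[|E(G)|] = 162 − 161/10 = 1459/10.
Numerically: ≈ 145.90000.
(This is only a lower bound; the true E[α(G)] may be larger.)

E[α(G)] ≥ 1459/10 ≈ 145.90000.


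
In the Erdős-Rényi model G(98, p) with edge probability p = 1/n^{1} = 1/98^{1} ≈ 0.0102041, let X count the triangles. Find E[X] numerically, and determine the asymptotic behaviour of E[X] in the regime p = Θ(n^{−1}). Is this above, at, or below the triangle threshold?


Number of potential triangles: C(98, 3) = 152096.
Each occurs with probability p³ ≈ (0.0102041)³ ≈ 1.06248247e-06.
By linearity: E[X] = C(98, 3)·p³ ≈ 152096 · 1.06248247e-06 ≈ 0.161599.
Here α = 1, so p = 1/n is exactly at the triangle threshold p ~ 1/n. Asymptotically E[X] → c³/6 = 1³/6 = 1/6 ≈ 0.166667, a bounded constant. In this regime the triangle count is asymptotically Poisson(c³/6).

E[X] ≈ 0.161599; in regime p = Θ(1/n^{1}) E[X] stays bounded (at the triangle threshold p ~ 1/n).


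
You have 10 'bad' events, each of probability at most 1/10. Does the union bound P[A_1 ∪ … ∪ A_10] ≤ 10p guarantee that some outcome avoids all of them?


Union bound: P[∪_{i=1}^{10} A_i] ≤ Σ_i P[A_i] ≤ 10·p = 10·(1/10) = 1.
Numerically: 1 ≈ 1.000000.
Is 1 < 1? NO.
Since the bound 1 is ≥ 1, the union bound is uninformative here; it does NOT by itself certify existence.

10·p = 1 ≈ 1.000000; existence NOT certified by the union bound.


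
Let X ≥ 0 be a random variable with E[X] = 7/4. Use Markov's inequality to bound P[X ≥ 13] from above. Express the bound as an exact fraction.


μ = E[X] = 7/4, a = 13.
Markov: P[X ≥ 13] ≤ μ/a = (7/4)/13 = 7/52.
Numerically: ≈ 0.135.
(Since a = 13 > μ = 1.750, the bound 7/52 is < 1 and informative.)

P[X ≥ 13] ≤ 7/52 ≈ 0.135.


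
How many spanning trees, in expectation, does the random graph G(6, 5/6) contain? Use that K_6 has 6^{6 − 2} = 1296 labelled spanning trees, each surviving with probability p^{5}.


K_6 has 6^{6 − 2} = 1296 labelled spanning trees.
For each such spanning tree H, let X_H = 1 if all 5 edges of H are present in G. Then P[X_H = 1] = p^{5} = (5/6)^{5} = 3125/7776.
By linearity: E[X] = Σ_H E[X_H] = 1296 · p^{5} = 1296 · 3125/7776 = 3125/6.
Numerically: E[X] ≈ 520.8.

E[X] = 1296 · (5/6)^{5} = 3125/6 ≈ 520.8.


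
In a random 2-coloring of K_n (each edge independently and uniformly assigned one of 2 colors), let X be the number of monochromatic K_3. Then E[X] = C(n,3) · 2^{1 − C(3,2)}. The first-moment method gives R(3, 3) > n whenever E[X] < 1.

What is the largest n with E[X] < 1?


We need C(n, 3) · 2^{1 − 3} < 1, i.e. C(n, 3) < 2^{3 − 1} = 4.
Check values of n near the boundary:
  n = 3: C(3, 3) = 1; 1 < 4? YES
  n = 4: C(4, 3) = 4; 4 < 4? NO
  n = 5: C(5, 3) = 10; 10 < 4? NO
The largest n with C(n, 3) < 4 is n = 3 (where E[X] = 1/4 ≈ 0.25000). Hence R(3, 3) > 3, i.e. R(3, 3) ≥ 4.

Largest n = 3; hence R(3, 3) > 3.


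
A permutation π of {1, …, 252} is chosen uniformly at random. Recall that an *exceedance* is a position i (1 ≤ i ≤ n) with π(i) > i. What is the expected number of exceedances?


Write X = Σ_{i=1}^{252} X_i, where X_i = 1_{π(i) > i}.
For each fixed i, π(i) is uniform over {1, …, 252} (marginal of a uniform permutation), so P[π(i) > i] = (n − i)/n. Summing: Σ_{i=1}^{252} (n − i)/n = (0 + 1 + … + 251)/252 = 252(252 − 1)/(2·252) = (252 − 1)/2.
Hence E[X] = Σ_{i=1}^{252} (252 − i)/252 = 251/2 ≈ 125.50000.

E[X] = 251/2 = 125.50000.


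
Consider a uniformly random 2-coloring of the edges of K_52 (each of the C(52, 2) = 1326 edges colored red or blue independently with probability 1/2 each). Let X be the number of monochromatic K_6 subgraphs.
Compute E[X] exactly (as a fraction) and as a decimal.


Let X = Σ_S X_S over the C(52, 6) = 20358520 subsets S of size 6, where X_S = 1 if the K_6 on S is monochromatic.
For a fixed S, the K_6 on S has C(6, 2) = 15 edges. P[all 15 edges red] = (1/2)^15, and likewise for blue, so P[monochromatic] = 2·(1/2)^15 = 2^{1 − 15} = 1/16384.
By linearity: E[X] = C(52, 6) · 2^{1 − 15} = 20358520 · 1/16384 = 2544815/2048.
Numerically: E[X] ≈ 1242.585.

E[X] = C(52,6)·2^(1−C(6,2)) = 2544815/2048 ≈ 1242.585.


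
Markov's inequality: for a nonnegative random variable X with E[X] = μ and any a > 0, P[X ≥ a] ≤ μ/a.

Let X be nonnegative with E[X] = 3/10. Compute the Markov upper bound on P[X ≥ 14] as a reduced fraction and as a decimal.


μ = E[X] = 3/10, a = 14.
Markov: P[X ≥ 14] ≤ μ/a = (3/10)/14 = 3/140.
Numerically: ≈ 0.0214.
(Since a = 14 > μ = 0.3000, the bound 3/140 is < 1 and informative.)

P[X ≥ 14] ≤ 3/140 ≈ 0.0214.


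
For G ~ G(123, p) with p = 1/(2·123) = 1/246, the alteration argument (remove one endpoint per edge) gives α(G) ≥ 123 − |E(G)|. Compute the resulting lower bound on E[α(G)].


E[|E(G)|] = C(123, 2)·p = 7503 · (1/246) = 61/2.
E[α(G)] ≥ n − E[|E(G)|] = 123 − 61/2 = 185/2.
Numerically: ≈ 92.500000.
(This is only a lower bound; the true E[α(G)] may be larger.)

E[α(G)] ≥ 185/2 ≈ 92.500000.


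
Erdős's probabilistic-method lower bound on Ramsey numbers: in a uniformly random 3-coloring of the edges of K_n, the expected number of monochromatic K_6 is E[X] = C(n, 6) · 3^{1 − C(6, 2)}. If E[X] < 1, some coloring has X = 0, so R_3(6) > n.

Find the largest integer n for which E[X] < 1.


We need C(n, 6) · 3^{1 − 15} < 1, i.e. C(n, 6) < 3^{15 − 1} = 4782969.
Check values of n near the boundary:
  n = 38: C(38, 6) = 2760681; 2760681 < 4782969? YES
  n = 39: C(39, 6) = 3262623; 3262623 < 4782969? YES
  n = 40: C(40, 6) = 3838380; 3838380 < 4782969? YES
  n = 41: C(41, 6) = 4496388; 4496388 < 4782969? YES
  n = 42: C(42, 6) = 5245786; 5245786 < 4782969? NO
The largest n with C(n, 6) < 4782969 is n = 41 (where E[X] = 1498796/1594323 ≈ 0.9401). Hence R_3(6) > 41, i.e. R_3(6) ≥ 42.

Largest n = 41; hence R_3(6) > 41.


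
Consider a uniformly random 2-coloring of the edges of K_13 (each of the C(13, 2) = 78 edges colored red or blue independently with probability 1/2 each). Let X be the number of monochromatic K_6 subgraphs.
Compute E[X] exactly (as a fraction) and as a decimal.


Let X = Σ_S X_S over the C(13, 6) = 1716 subsets S of size 6, where X_S = 1 if the K_6 on S is monochromatic.
For a fixed S, the K_6 on S has C(6, 2) = 15 edges. P[all 15 edges red] = (1/2)^15, and likewise for blue, so P[monochromatic] = 2·(1/2)^15 = 2^{1 − 15} = 1/16384.
Summing: E[X] = C(13, 6) · 2^{1 − 15} = 1716 · 1/16384 = 429/4096.
Numerically: E[X] ≈ 0.10474.

E[X] = C(13,6)·2^(1−C(6,2)) = 429/4096 ≈ 0.10474.


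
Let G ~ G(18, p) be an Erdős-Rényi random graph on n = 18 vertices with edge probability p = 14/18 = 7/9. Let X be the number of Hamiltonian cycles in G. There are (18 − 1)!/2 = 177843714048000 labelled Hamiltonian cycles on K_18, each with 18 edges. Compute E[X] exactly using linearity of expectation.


K_18 has (18 − 1)!/2 = 177843714048000 labelled Hamiltonian cycles.
For each such Hamiltonian cycle H, let X_H = 1 if all 18 edges of H are present in G. Then P[X_H = 1] = p^{18} = (7/9)^{18} = 1628413597910449/150094635296999121.
By linearity: E[X] = Σ_H E[X_H] = 177843714048000 · p^{18} = 177843714048000 · 1628413597910449/150094635296999121 = 397260798708725298034688000/205891132094649.
Numerically: E[X] ≈ 1.93e+12.

E[X] = 177843714048000 · (7/9)^{18} = 397260798708725298034688000/205891132094649 ≈ 1.93e+12.


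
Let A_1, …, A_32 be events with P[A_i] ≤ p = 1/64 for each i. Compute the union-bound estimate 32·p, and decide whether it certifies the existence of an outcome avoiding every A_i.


Union bound: P[∪_{i=1}^{32} A_i] ≤ Σ_i P[A_i] ≤ 32·p = 32·(1/64) = 1/2.
Numerically: 1/2 ≈ 0.50000.
Is 1/2 < 1? YES.
Since P[∪ A_i] ≤ 1/2 < 1, the complement has P[∩ A_i^c] ≥ 1 − 1/2 = 1/2 > 0, so some outcome avoids every A_i.

32·p = 1/2 ≈ 0.50000; existence CERTIFIED by the union bound.


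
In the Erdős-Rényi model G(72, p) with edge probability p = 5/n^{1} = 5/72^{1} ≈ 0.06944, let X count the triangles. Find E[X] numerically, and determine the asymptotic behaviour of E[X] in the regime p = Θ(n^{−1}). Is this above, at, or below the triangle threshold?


Number of potential triangles: C(72, 3) = 59640.
Each occurs with probability p³ ≈ (0.06944)³ ≈ 3.348980e-04.
By linearity: E[X] = C(72, 3)·p³ ≈ 59640 · 3.348980e-04 ≈ 19.9733.
Here α = 1, so p = 5/n is exactly at the triangle threshold p ~ 1/n. Asymptotically E[X] → c³/6 = 5³/6 = 125/6 ≈ 20.8333, a bounded constant. In this regime the triangle count is asymptotically Poisson(c³/6).

E[X] ≈ 19.9733; in regime p = Θ(1/n^{1}) E[X] stays bounded (at the triangle threshold p ~ 1/n).


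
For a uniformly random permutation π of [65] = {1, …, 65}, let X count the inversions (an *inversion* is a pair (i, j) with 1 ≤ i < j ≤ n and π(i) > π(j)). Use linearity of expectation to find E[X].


Write X = Σ X_I over the C(65, 2) = 2080 pairs i < j, with X_I the indicator of one inversion.
There are 2080 indicators.
For each fixed pair i < j, the values π(i) and π(j) are two distinct elements of {1, …, 65} in uniformly random order; by symmetry P[π(i) > π(j)] = 1/2.
By linearity: E[X] = 2080 · (1/2) = C(65, 2) · (1/2) = 2080/2 = 1040 ≈ 1040.000000.

E[X] = 1040 = 1040.000000.


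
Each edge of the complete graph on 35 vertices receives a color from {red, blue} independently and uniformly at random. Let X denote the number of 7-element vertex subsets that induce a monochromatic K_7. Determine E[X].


Let X = Σ_S X_S over the C(35, 7) = 6724520 subsets S of size 7, where X_S = 1 if the K_7 on S is monochromatic.
For a fixed S, the K_7 on S has C(7, 2) = 21 edges. P[all 21 edges red] = (1/2)^21, and likewise for blue, so P[monochromatic] = 2·(1/2)^21 = 2^{1 − 21} = 1/1048576.
By linearity: E[X] = C(35, 7) · 2^{1 − 21} = 6724520 · 1/1048576 = 840565/131072.
Numerically: E[X] ≈ 6.413002.

E[X] = C(35,7)·2^(1−C(7,2)) = 840565/131072 ≈ 6.413002.


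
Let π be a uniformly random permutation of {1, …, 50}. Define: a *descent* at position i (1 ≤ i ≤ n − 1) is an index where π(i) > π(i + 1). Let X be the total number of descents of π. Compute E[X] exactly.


Write X = Σ X_I over i = 1, …, 49, with X_I the indicator of one descent.
There are 49 indicators.
For each fixed i, the pair (π(i), π(i+1)) is a uniformly random ordered pair of distinct values from {1, …, 50}; by symmetry P[π(i) > π(i+1)] = 1/2.
By linearity: E[X] = 49 · (1/2) = (50 − 1) · (1/2) = 49/2 ≈ 24.500.

E[X] = 49/2 = 24.500.


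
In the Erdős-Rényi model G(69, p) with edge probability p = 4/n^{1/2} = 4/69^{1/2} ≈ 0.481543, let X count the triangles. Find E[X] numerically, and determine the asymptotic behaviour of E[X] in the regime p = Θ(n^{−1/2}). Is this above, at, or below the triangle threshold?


Number of potential triangles: C(69, 3) = 52394.
Each occurs with probability p³ ≈ (0.481543)³ ≈ 1.11662241e-01.
By linearity: E[X] = C(69, 3)·p³ ≈ 52394 · 1.11662241e-01 ≈ 5850.431431.
Since α = 1/2 < 1, p = c/n^{1/2} ≫ 1/n is above the triangle threshold p ~ 1/n. Asymptotically E[X] ~ (c³/6)·n^{3(1−α)} = (4³/6)·n^{1.5} → ∞; triangles are abundant w.h.p.

E[X] ≈ 5850.431431; in regime p = Θ(1/n^{1/2}) E[X] diverges (above the triangle threshold p ~ 1/n).


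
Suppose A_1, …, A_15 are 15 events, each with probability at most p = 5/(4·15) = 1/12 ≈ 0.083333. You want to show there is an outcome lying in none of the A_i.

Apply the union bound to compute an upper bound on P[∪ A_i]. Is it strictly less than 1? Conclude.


Union bound: P[∪_{i=1}^{15} A_i] ≤ Σ_i P[A_i] ≤ 15·p = 15·(1/12) = 5/4.
Numerically: 5/4 ≈ 1.250000.
Is 5/4 < 1? NO.
Since the bound 5/4 is ≥ 1, the union bound is uninformative here; it does NOT by itself certify existence.

15·p = 5/4 ≈ 1.250000; existence NOT certified by the union bound.


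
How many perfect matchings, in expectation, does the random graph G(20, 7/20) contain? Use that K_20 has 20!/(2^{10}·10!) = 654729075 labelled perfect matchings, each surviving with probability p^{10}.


K_20 has 20!/(2^{10}·10!) = 654729075 labelled perfect matchings.
For each such perfect matching H, let X_H = 1 if all 10 edges of H are present in G. Then P[X_H = 1] = p^{10} = (7/20)^{10} = 282475249/10240000000000.
By linearity: E[X] = Σ_H E[X_H] = 654729075 · p^{10} = 654729075 · 282475249/10240000000000 = 7397790339526587/409600000000.
Numerically: E[X] ≈ 18061.

E[X] = 654729075 · (7/20)^{10} = 7397790339526587/409600000000 ≈ 18061.


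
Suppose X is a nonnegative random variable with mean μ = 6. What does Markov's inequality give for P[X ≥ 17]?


μ = E[X] = 6, a = 17.
Markov: P[X ≥ 17] ≤ μ/a = (6)/17 = 6/17.
Numerically: ≈ 0.3529.
(Since a = 17 > μ = 6.0000, the bound 6/17 is < 1 and informative.)

P[X ≥ 17] ≤ 6/17 ≈ 0.3529.


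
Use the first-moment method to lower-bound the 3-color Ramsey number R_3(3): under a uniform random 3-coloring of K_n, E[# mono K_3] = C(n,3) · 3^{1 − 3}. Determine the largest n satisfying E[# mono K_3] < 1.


We need C(n, 3) · 3^{1 − 3} < 1, i.e. C(n, 3) < 3^{3 − 1} = 9.
Check values of n near the boundary:
  n = 3: C(3, 3) = 1; 1 < 9? YES
  n = 4: C(4, 3) = 4; 4 < 9? YES
  n = 5: C(5, 3) = 10; 10 < 9? NO
  n = 6: C(6, 3) = 20; 20 < 9? NO
  n = 7: C(7, 3) = 35; 35 < 9? NO
The largest n with C(n, 3) < 9 is n = 4 (where E[X] = 4/9 ≈ 0.444444). Hence R_3(3) > 4, i.e. R_3(3) ≥ 5.

Largest n = 4; hence R_3(3) > 4.


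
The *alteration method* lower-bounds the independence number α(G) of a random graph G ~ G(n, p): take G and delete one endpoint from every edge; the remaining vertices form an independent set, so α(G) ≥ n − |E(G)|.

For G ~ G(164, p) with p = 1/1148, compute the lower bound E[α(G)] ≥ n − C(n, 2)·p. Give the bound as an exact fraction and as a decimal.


E[|E(G)|] = C(164, 2)·p = 13366 · (1/1148) = 163/14.
E[α(G)] ≥ n − E[|E(G)|] = 164 − 163/14 = 2133/14.
Numerically: ≈ 152.35714.
(This is only a lower bound; the true E[α(G)] may be larger.)

E[α(G)] ≥ 2133/14 ≈ 152.35714.


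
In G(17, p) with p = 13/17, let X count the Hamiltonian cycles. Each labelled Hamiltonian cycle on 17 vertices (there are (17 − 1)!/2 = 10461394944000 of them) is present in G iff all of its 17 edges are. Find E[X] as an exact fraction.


K_17 has (17 − 1)!/2 = 10461394944000 labelled Hamiltonian cycles.
For each such Hamiltonian cycle H, let X_H = 1 if all 17 edges of H are present in G. Then P[X_H = 1] = p^{17} = (13/17)^{17} = 8650415919381337933/827240261886336764177.
Summing the indicators: E[X] = Σ_H E[X_H] = 10461394944000 · p^{17} = 10461394944000 · 8650415919381337933/827240261886336764177 = 90495417362513040260241610752000/827240261886336764177.
Numerically: E[X] ≈ 1.094e+11.

E[X] = 10461394944000 · (13/17)^{17} = 90495417362513040260241610752000/827240261886336764177 ≈ 1.094e+11.


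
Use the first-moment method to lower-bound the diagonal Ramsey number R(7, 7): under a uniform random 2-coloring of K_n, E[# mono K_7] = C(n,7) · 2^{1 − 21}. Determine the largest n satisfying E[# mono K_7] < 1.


We need C(n, 7) · 2^{1 − 21} < 1, i.e. C(n, 7) < 2^{21 − 1} = 1048576.
Check values of n near the boundary:
  n = 21: C(21, 7) = 116280; 116280 < 1048576? YES
  n = 22: C(22, 7) = 170544; 170544 < 1048576? YES
  n = 23: C(23, 7) = 245157; 245157 < 1048576? YES
  n = 24: C(24, 7) = 346104; 346104 < 1048576? YES
  n = 25: C(25, 7) = 480700; 480700 < 1048576? YES
  n = 26: C(26, 7) = 657800; 657800 < 1048576? YES
  n = 27: C(27, 7) = 888030; 888030 < 1048576? YES
  n = 28: C(28, 7) = 1184040; 1184040 < 1048576? NO
  n = 29: C(29, 7) = 1560780; 1560780 < 1048576? NO
The largest n with C(n, 7) < 1048576 is n = 27 (where E[X] = 444015/524288 ≈ 0.846891). Hence R(7, 7) > 27, i.e. R(7, 7) ≥ 28.

Largest n = 27; hence R(7, 7) > 27.


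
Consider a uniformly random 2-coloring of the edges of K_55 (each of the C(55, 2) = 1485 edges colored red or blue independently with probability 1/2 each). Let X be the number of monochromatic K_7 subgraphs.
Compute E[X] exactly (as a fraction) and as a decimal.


Let X = Σ_S X_S over the C(55, 7) = 202927725 subsets S of size 7, where X_S = 1 if the K_7 on S is monochromatic.
For a fixed S, the K_7 on S has C(7, 2) = 21 edges. P[all 21 edges red] = (1/2)^21, and likewise for blue, so P[monochromatic] = 2·(1/2)^21 = 2^{1 − 21} = 1/1048576.
Summing: E[X] = C(55, 7) · 2^{1 − 21} = 202927725 · 1/1048576 = 202927725/1048576.
Numerically: E[X] ≈ 193.52696.

E[X] = C(55,7)·2^(1−C(7,2)) = 202927725/1048576 ≈ 193.52696.


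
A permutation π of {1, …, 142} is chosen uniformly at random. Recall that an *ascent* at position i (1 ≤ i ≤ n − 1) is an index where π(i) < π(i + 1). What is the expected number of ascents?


Write X = Σ X_I over i = 1, …, 141, with X_I the indicator of one ascent.
There are 141 indicators.
For each fixed i, the pair (π(i), π(i+1)) is a uniformly random ordered pair of distinct values from {1, …, 142}; by symmetry P[π(i) < π(i+1)] = 1/2.
By linearity: E[X] = 141 · (1/2) = (142 − 1) · (1/2) = 141/2 ≈ 70.500.

E[X] = 141/2 = 70.500.


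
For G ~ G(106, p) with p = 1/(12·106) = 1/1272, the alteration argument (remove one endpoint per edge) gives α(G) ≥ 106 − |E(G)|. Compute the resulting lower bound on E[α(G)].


E[|E(G)|] = C(106, 2)·p = 5565 · (1/1272) = 35/8.
E[α(G)] ≥ n − E[|E(G)|] = 106 − 35/8 = 813/8.
Numerically: ≈ 101.625.
(This is only a lower bound; the true E[α(G)] may be larger.)

E[α(G)] ≥ 813/8 ≈ 101.625.


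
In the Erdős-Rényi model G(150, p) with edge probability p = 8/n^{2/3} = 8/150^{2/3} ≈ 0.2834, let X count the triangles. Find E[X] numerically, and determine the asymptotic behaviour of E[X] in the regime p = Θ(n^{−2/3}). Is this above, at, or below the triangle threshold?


Number of potential triangles: C(150, 3) = 551300.
Each occurs with probability p³ ≈ (0.2834)³ ≈ 2.275556e-02.
By linearity: E[X] = C(150, 3)·p³ ≈ 551300 · 2.275556e-02 ≈ 12545.1378.
Since α = 2/3 < 1, p = c/n^{2/3} ≫ 1/n is above the triangle threshold p ~ 1/n. Asymptotically E[X] ~ (c³/6)·n^{3(1−α)} = (8³/6)·n^{1} → ∞; triangles are abundant w.h.p.

E[X] ≈ 12545.1378; in regime p = Θ(1/n^{2/3}) E[X] diverges (above the triangle threshold p ~ 1/n).


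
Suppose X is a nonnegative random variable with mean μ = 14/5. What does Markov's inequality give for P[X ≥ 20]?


μ = E[X] = 14/5, a = 20.
Markov: P[X ≥ 20] ≤ μ/a = (14/5)/20 = 7/50.
Numerically: ≈ 0.1400.
(Since a = 20 > μ = 2.8000, the bound 7/50 is < 1 and informative.)

P[X ≥ 20] ≤ 7/50 ≈ 0.1400.


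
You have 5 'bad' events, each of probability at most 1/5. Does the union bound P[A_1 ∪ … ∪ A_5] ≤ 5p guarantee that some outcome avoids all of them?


Union bound: P[∪_{i=1}^{5} A_i] ≤ Σ_i P[A_i] ≤ 5·p = 5·(1/5) = 1.
Numerically: 1 ≈ 1.0000.
Is 1 < 1? NO.
Since the bound 1 is ≥ 1, the union bound is uninformative here; it does NOT by itself certify existence.

5·p = 1 ≈ 1.0000; existence NOT certified by the union bound.


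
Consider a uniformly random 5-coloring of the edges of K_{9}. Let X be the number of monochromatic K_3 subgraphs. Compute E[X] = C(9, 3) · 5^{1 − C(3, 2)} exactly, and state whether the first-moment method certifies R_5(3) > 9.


E[X] = C(9, 3) · 5^{1 − 3} = 84 · 5^{−2} = 84/25.
As a reduced fraction: E[X] = 84/25 ≈ 3.360000.
Is E[X] < 1? NO.
Since E[X] ≥ 1, the first-moment bound is inconclusive at n = 9; it does NOT by itself certify R_5(3) > 9.

E[X] = 84/25 ≈ 3.360000; E[X] ≥ 1; first-moment method inconclusive here.


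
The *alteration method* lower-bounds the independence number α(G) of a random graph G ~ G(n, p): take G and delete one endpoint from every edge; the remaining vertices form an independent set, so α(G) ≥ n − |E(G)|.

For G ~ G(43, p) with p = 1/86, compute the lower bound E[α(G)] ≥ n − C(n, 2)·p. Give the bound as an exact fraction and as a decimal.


E[|E(G)|] = C(43, 2)·p = 903 · (1/86) = 21/2.
E[α(G)] ≥ n − E[|E(G)|] = 43 − 21/2 = 65/2.
Numerically: ≈ 32.50000.
(This is only a lower bound; the true E[α(G)] may be larger.)

E[α(G)] ≥ 65/2 ≈ 32.50000.


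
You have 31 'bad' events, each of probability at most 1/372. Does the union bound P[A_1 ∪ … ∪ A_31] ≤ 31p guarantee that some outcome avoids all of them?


Union bound: P[∪_{i=1}^{31} A_i] ≤ Σ_i P[A_i] ≤ 31·p = 31·(1/372) = 1/12.
Numerically: 1/12 ≈ 0.0833333.
Is 1/12 < 1? YES.
Since P[∪ A_i] ≤ 1/12 < 1, the complement has P[∩ A_i^c] ≥ 1 − 1/12 = 11/12 > 0, so some outcome avoids every A_i.

31·p = 1/12 ≈ 0.0833333; existence CERTIFIED by the union bound.


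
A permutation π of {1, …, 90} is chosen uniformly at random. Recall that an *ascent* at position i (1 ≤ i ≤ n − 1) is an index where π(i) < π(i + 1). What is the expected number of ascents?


Write X = Σ X_I over i = 1, …, 89, with X_I the indicator of one ascent.
There are 89 indicators.
For each fixed i, the pair (π(i), π(i+1)) is a uniformly random ordered pair of distinct values from {1, …, 90}; by symmetry P[π(i) < π(i+1)] = 1/2.
By linearity: E[X] = 89 · (1/2) = (90 − 1) · (1/2) = 89/2 ≈ 44.500000.

E[X] = 89/2 = 44.500000.


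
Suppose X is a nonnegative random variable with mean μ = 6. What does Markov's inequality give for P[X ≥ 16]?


μ = E[X] = 6, a = 16.
Markov: P[X ≥ 16] ≤ μ/a = (6)/16 = 3/8.
Numerically: ≈ 0.37500.
(Since a = 16 > μ = 6.00000, the bound 3/8 is < 1 and informative.)

P[X ≥ 16] ≤ 3/8 ≈ 0.37500.


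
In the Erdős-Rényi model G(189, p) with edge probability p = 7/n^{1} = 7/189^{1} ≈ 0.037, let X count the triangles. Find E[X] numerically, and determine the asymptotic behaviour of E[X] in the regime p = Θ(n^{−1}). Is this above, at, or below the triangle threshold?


Number of potential triangles: C(189, 3) = 1107414.
Each occurs with probability p³ ≈ (0.037)³ ≈ 5.08053e-05.
By linearity: E[X] = C(189, 3)·p³ ≈ 1107414 · 5.08053e-05 ≈ 56.262.
Here α = 1, so p = 7/n is exactly at the triangle threshold p ~ 1/n. Asymptotically E[X] → c³/6 = 7³/6 = 343/6 ≈ 57.167, a bounded constant. In this regime the triangle count is asymptotically Poisson(c³/6).

E[X] ≈ 56.262; in regime p = Θ(1/n^{1}) E[X] stays bounded (at the triangle threshold p ~ 1/n).


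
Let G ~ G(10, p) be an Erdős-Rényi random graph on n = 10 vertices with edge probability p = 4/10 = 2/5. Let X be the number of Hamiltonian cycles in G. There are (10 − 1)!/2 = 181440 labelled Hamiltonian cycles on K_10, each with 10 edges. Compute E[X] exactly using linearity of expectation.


K_10 has (10 − 1)!/2 = 181440 labelled Hamiltonian cycles.
For each such Hamiltonian cycle H, let X_H = 1 if all 10 edges of H are present in G. Then P[X_H = 1] = p^{10} = (2/5)^{10} = 1024/9765625.
By linearity of expectation: E[X] = Σ_H E[X_H] = 181440 · p^{10} = 181440 · 1024/9765625 = 37158912/1953125.
Numerically: E[X] ≈ 19.025.

E[X] = 181440 · (2/5)^{10} = 37158912/1953125 ≈ 19.025.


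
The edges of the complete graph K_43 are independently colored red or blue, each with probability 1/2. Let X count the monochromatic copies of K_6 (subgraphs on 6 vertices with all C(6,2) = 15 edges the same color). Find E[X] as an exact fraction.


Let X = Σ_S X_S over the C(43, 6) = 6096454 subsets S of size 6, where X_S = 1 if the K_6 on S is monochromatic.
For a fixed S, the K_6 on S has C(6, 2) = 15 edges. P[all 15 edges red] = (1/2)^15, and likewise for blue, so P[monochromatic] = 2·(1/2)^15 = 2^{1 − 15} = 1/16384.
Summing: E[X] = C(43, 6) · 2^{1 − 15} = 6096454 · 1/16384 = 3048227/8192.
Numerically: E[X] ≈ 372.098.

E[X] = C(43,6)·2^(1−C(6,2)) = 3048227/8192 ≈ 372.098.


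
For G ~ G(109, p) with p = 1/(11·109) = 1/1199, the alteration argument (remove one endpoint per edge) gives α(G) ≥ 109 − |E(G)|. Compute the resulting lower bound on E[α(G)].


E[|E(G)|] = C(109, 2)·p = 5886 · (1/1199) = 54/11.
E[α(G)] ≥ n − E[|E(G)|] = 109 − 54/11 = 1145/11.
Numerically: ≈ 104.09091.
(This is only a lower bound; the true E[α(G)] may be larger.)

E[α(G)] ≥ 1145/11 ≈ 104.09091.


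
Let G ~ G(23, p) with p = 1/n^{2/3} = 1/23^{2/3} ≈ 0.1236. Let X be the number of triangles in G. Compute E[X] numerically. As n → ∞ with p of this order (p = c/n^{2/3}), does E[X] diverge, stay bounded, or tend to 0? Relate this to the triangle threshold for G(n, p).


Number of potential triangles: C(23, 3) = 1771.
Each occurs with probability p³ ≈ (0.1236)³ ≈ 1.890359e-03.
By linearity: E[X] = C(23, 3)·p³ ≈ 1771 · 1.890359e-03 ≈ 3.3478.
Since α = 2/3 < 1, p = c/n^{2/3} ≫ 1/n is above the triangle threshold p ~ 1/n. Asymptotically E[X] ~ (c³/6)·n^{3(1−α)} = (1³/6)·n^{1} → ∞; triangles are abundant w.h.p.

E[X] ≈ 3.3478; in regime p = Θ(1/n^{2/3}) E[X] diverges (above the triangle threshold p ~ 1/n).


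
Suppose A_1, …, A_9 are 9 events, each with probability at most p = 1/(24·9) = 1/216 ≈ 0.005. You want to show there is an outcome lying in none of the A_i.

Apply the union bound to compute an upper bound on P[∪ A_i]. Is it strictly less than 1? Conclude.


Union bound: P[∪_{i=1}^{9} A_i] ≤ Σ_i P[A_i] ≤ 9·p = 9·(1/216) = 1/24.
Numerically: 1/24 ≈ 0.042.
Is 1/24 < 1? YES.
Since P[∪ A_i] ≤ 1/24 < 1, the complement has P[∩ A_i^c] ≥ 1 − 1/24 = 23/24 > 0, so some outcome avoids every A_i.

9·p = 1/24 ≈ 0.042; existence CERTIFIED by the union bound.


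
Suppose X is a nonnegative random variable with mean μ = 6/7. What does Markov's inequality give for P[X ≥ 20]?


μ = E[X] = 6/7, a = 20.
Markov: P[X ≥ 20] ≤ μ/a = (6/7)/20 = 3/70.
Numerically: ≈ 0.0429.
(Since a = 20 > μ = 0.8571, the bound 3/70 is < 1 and informative.)

P[X ≥ 20] ≤ 3/70 ≈ 0.0429.


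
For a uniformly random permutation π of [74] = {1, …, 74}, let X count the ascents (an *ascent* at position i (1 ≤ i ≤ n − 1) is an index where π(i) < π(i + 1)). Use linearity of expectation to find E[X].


Write X = Σ X_I over i = 1, …, 73, with X_I the indicator of one ascent.
There are 73 indicators.
For each fixed i, the pair (π(i), π(i+1)) is a uniformly random ordered pair of distinct values from {1, …, 74}; by symmetry P[π(i) < π(i+1)] = 1/2.
By linearity: E[X] = 73 · (1/2) = (74 − 1) · (1/2) = 73/2 ≈ 36.500000.

E[X] = 73/2 = 36.500000.


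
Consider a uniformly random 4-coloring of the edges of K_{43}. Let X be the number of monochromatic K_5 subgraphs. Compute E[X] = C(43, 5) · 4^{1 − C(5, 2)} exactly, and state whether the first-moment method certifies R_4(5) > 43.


E[X] = C(43, 5) · 4^{1 − 10} = 962598 · 4^{−9} = 962598/262144.
As a reduced fraction: E[X] = 481299/131072 ≈ 3.6720200.
Is E[X] < 1? NO.
Since E[X] ≥ 1, the first-moment bound is inconclusive at n = 43; it does NOT by itself certify R_4(5) > 43.

E[X] = 481299/131072 ≈ 3.6720200; E[X] ≥ 1; first-moment method inconclusive here.


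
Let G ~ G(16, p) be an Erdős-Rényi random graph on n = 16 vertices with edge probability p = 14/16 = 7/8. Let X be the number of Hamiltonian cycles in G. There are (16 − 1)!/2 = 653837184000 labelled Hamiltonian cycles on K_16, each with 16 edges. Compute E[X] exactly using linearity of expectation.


K_16 has (16 − 1)!/2 = 653837184000 labelled Hamiltonian cycles.
For each such Hamiltonian cycle H, let X_H = 1 if all 16 edges of H are present in G. Then P[X_H = 1] = p^{16} = (7/8)^{16} = 33232930569601/281474976710656.
Summing the indicators: E[X] = Σ_H E[X_H] = 653837184000 · p^{16} = 653837184000 · 33232930569601/281474976710656 = 21219654042671322112875/274877906944.
Numerically: E[X] ≈ 7.7197e+10.

E[X] = 653837184000 · (7/8)^{16} = 21219654042671322112875/274877906944 ≈ 7.7197e+10.


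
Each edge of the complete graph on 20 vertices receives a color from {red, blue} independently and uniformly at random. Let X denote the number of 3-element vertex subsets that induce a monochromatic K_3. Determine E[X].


Let X = Σ_S X_S over the C(20, 3) = 1140 subsets S of size 3, where X_S = 1 if the K_3 on S is monochromatic.
For a fixed S, the K_3 on S has C(3, 2) = 3 edges. P[all 3 edges red] = (1/2)^3, and likewise for blue, so P[monochromatic] = 2·(1/2)^3 = 2^{1 − 3} = 1/4.
Summing: E[X] = C(20, 3) · 2^{1 − 3} = 1140 · 1/4 = 285.
Numerically: E[X] ≈ 285.00000.

E[X] = C(20,3)·2^(1−C(3,2)) = 285 ≈ 285.00000.


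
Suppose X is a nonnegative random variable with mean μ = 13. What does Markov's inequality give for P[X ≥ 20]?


μ = E[X] = 13, a = 20.
Markov: P[X ≥ 20] ≤ μ/a = (13)/20 = 13/20.
Numerically: ≈ 0.65000.
(Since a = 20 > μ = 13.00000, the bound 13/20 is < 1 and informative.)

P[X ≥ 20] ≤ 13/20 ≈ 0.65000.


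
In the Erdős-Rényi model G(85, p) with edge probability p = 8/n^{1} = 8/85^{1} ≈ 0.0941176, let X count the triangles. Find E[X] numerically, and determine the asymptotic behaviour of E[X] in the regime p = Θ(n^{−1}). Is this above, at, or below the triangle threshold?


Number of potential triangles: C(85, 3) = 98770.
Each occurs with probability p³ ≈ (0.0941176)³ ≈ 8.33706493e-04.
By linearity: E[X] = C(85, 3)·p³ ≈ 98770 · 8.33706493e-04 ≈ 82.345190.
Here α = 1, so p = 8/n is exactly at the triangle threshold p ~ 1/n. Asymptotically E[X] → c³/6 = 8³/6 = 256/3 ≈ 85.333333, a bounded constant. In this regime the triangle count is asymptotically Poisson(c³/6).

E[X] ≈ 82.345190; in regime p = Θ(1/n^{1}) E[X] stays bounded (at the triangle threshold p ~ 1/n).


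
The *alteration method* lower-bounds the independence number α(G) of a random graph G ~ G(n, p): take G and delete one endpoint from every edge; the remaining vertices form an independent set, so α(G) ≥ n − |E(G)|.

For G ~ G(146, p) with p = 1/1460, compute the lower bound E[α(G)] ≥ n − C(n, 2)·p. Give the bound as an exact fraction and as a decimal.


E[|E(G)|] = C(146, 2)·p = 10585 · (1/1460) = 29/4.
E[α(G)] ≥ n − E[|E(G)|] = 146 − 29/4 = 555/4.
Numerically: ≈ 138.750.
(This is only a lower bound; the true E[α(G)] may be larger.)

E[α(G)] ≥ 555/4 ≈ 138.750.


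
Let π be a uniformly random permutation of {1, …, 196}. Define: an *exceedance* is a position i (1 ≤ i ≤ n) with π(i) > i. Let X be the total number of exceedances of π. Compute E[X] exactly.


Write X = Σ_{i=1}^{196} X_i, where X_i = 1_{π(i) > i}.
For each fixed i, π(i) is uniform over {1, …, 196} (marginal of a uniform permutation), so P[π(i) > i] = (n − i)/n. Summing: Σ_{i=1}^{196} (n − i)/n = (0 + 1 + … + 195)/196 = 196(196 − 1)/(2·196) = (196 − 1)/2.
Hence E[X] = Σ_{i=1}^{196} (196 − i)/196 = 195/2 ≈ 97.5000.

E[X] = 195/2 = 97.5000.


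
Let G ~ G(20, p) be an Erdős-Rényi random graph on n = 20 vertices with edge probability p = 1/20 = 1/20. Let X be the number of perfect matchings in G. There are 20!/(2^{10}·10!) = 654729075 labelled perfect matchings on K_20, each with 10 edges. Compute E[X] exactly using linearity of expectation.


K_20 has 20!/(2^{10}·10!) = 654729075 labelled perfect matchings.
For each such perfect matching H, let X_H = 1 if all 10 edges of H are present in G. Then P[X_H = 1] = p^{10} = (1/20)^{10} = 1/10240000000000.
By linearity of expectation: E[X] = Σ_H E[X_H] = 654729075 · p^{10} = 654729075 · 1/10240000000000 = 26189163/409600000000.
Numerically: E[X] ≈ 6.39e-05.

E[X] = 654729075 · (1/20)^{10} = 26189163/409600000000 ≈ 6.39e-05.


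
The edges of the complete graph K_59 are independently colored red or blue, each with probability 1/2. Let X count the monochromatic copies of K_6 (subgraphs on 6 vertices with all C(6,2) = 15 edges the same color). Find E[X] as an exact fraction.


Let X = Σ_S X_S over the C(59, 6) = 45057474 subsets S of size 6, where X_S = 1 if the K_6 on S is monochromatic.
For a fixed S, the K_6 on S has C(6, 2) = 15 edges. P[all 15 edges red] = (1/2)^15, and likewise for blue, so P[monochromatic] = 2·(1/2)^15 = 2^{1 − 15} = 1/16384.
By linearity: E[X] = C(59, 6) · 2^{1 − 15} = 45057474 · 1/16384 = 22528737/8192.
Numerically: E[X] ≈ 2750.0900.

E[X] = C(59,6)·2^(1−C(6,2)) = 22528737/8192 ≈ 2750.0900.


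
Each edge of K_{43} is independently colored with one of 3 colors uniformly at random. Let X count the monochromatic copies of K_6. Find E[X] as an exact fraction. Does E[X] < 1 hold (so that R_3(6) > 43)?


E[X] = C(43, 6) · 3^{1 − 15} = 6096454 · 3^{−14} = 6096454/4782969.
As a reduced fraction: E[X] = 6096454/4782969 ≈ 1.27462.
Is E[X] < 1? NO.
Since E[X] ≥ 1, the first-moment bound is inconclusive at n = 43; it does NOT by itself certify R_3(6) > 43.

E[X] = 6096454/4782969 ≈ 1.27462; E[X] ≥ 1; first-moment method inconclusive here.
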